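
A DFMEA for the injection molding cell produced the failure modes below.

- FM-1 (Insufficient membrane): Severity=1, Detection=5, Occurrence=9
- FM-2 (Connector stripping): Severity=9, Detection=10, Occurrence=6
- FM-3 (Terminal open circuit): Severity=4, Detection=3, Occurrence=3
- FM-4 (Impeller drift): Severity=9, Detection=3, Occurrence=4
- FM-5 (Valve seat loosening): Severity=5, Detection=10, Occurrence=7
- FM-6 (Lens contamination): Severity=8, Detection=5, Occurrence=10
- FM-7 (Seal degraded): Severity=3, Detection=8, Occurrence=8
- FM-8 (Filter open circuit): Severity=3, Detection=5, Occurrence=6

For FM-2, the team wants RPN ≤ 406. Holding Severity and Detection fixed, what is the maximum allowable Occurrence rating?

FM-2: S=9, O=6, D=10 → current RPN = 540.
Fixed product = 90. Need 90 × O ≤ 406, so O ≤ 406/90 = 4.51.
Maximum integer Occurrence rating = 4 (gives RPN 360; O=5 would give 450 > 406).

4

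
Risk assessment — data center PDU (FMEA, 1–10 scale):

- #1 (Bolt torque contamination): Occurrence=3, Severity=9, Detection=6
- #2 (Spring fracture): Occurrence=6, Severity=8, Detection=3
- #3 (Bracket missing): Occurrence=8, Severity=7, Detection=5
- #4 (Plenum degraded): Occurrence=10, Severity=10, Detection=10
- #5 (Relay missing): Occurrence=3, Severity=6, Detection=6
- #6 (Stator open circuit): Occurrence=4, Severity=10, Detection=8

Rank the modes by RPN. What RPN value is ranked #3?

RPN = Severity × Occurrence × Detection:
  #1: 9 × 3 × 6 = 162
  #2: 8 × 6 × 3 = 144
  #3: 7 × 8 × 5 = 280
  #4: 10 × 10 × 10 = 1000
  #5: 6 × 3 × 6 = 108
  #6: 10 × 4 × 8 = 320
Sorted descending: 1000, 320, 280, 162, 144, 108.
The third-highest RPN is 280 (#3).

280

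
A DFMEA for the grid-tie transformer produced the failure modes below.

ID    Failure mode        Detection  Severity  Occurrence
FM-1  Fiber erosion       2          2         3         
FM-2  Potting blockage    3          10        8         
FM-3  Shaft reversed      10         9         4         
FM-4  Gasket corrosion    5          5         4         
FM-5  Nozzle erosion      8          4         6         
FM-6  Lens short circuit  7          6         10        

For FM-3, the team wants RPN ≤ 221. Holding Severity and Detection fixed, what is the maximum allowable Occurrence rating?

FM-3: S=9, O=4, D=10 → current RPN = 360.
Fixed product = 90. Need 90 × O ≤ 221, so O ≤ 221/90 = 2.46.
Maximum integer Occurrence rating = 2 (gives RPN 180; O=3 would give 270 > 221).

2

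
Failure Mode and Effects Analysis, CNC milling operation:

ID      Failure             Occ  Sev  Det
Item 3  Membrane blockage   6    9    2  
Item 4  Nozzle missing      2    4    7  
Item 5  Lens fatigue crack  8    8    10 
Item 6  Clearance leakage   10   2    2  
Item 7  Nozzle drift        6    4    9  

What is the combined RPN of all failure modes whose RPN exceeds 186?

856

RPN = Severity × Occurrence × Detection:
  Item 3: 9 × 6 × 2 = 108
  Item 4: 4 × 2 × 7 = 56
  Item 5: 8 × 8 × 10 = 640
  Item 6: 2 × 10 × 2 = 40
  Item 7: 4 × 6 × 9 = 216
RPN > 186: Item 5 (640), Item 7 (216).
Sum: 640 + 216 = 856.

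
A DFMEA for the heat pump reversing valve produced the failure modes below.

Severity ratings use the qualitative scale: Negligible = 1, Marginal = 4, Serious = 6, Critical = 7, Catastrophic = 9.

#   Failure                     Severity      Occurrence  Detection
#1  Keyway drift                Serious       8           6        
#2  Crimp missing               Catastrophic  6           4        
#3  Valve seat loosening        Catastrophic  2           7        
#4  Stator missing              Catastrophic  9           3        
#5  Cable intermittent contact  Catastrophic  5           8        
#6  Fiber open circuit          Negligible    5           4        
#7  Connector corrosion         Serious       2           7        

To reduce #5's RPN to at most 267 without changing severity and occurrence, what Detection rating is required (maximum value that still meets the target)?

#5: S=9, O=5, D=8 → current RPN = 360.
Fixed product = 45. Need 45 × D ≤ 267, so D ≤ 267/45 = 5.93.
Maximum integer Detection rating = 5 (gives RPN 225; D=6 would give 270 > 267).

5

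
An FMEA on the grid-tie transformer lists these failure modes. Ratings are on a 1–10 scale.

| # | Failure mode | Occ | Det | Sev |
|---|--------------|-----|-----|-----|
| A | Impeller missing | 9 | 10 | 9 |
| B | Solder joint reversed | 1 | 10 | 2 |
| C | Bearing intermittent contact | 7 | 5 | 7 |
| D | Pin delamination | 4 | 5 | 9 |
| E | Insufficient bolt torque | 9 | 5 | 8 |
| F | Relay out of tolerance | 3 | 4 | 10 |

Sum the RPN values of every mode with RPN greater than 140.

RPN = Severity × Occurrence × Detection:
  A: 9 × 9 × 10 = 810
  B: 2 × 1 × 10 = 20
  C: 7 × 7 × 5 = 245
  D: 9 × 4 × 5 = 180
  E: 8 × 9 × 5 = 360
  F: 10 × 3 × 4 = 120
RPN > 140: A (810), C (245), D (180), E (360).
Sum: 810 + 245 + 180 + 360 = 1595.

1595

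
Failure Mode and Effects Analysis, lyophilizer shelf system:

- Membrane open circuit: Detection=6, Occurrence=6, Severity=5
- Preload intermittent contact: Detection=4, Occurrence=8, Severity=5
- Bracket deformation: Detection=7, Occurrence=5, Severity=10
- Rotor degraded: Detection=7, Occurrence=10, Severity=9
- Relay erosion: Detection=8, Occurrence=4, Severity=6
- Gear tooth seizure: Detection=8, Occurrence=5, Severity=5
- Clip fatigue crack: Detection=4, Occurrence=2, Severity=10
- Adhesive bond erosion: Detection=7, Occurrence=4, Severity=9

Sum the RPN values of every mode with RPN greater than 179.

1804

RPN = Severity × Occurrence × Detection:
  Membrane open circuit: 5 × 6 × 6 = 180
  Preload intermittent contact: 5 × 8 × 4 = 160
  Bracket deformation: 10 × 5 × 7 = 350
  Rotor degraded: 9 × 10 × 7 = 630
  Relay erosion: 6 × 4 × 8 = 192
  Gear tooth seizure: 5 × 5 × 8 = 200
  Clip fatigue crack: 10 × 2 × 4 = 80
  Adhesive bond erosion: 9 × 4 × 7 = 252
RPN > 179: Membrane open circuit (180), Bracket deformation (350), Rotor degraded (630), Relay erosion (192), Gear tooth seizure (200), Adhesive bond erosion (252).
Sum: 180 + 350 + 630 + 192 + 200 + 252 = 1804.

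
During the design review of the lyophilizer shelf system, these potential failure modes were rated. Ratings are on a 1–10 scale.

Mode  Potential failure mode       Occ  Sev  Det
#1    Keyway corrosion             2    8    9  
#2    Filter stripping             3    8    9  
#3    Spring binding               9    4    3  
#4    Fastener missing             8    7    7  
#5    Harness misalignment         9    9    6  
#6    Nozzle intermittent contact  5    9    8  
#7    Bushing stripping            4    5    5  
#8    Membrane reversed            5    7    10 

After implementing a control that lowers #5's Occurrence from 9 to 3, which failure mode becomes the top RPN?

RPN = Severity × Occurrence × Detection:
  #1: 8 × 2 × 9 = 144
  #2: 8 × 3 × 9 = 216
  #3: 4 × 9 × 3 = 108
  #4: 7 × 8 × 7 = 392
  #5: 9 × 9 × 6 = 486
  #6: 9 × 5 × 8 = 360
  #7: 5 × 4 × 5 = 100
  #8: 7 × 5 × 10 = 350
After action: #5 → 9 × 3 × 6 = 162.
Revised RPNs: #4=392, #6=360, #8=350, #2=216, #5=162, #1=144, #3=108, #7=100.
Highest is now #4 (392).

#4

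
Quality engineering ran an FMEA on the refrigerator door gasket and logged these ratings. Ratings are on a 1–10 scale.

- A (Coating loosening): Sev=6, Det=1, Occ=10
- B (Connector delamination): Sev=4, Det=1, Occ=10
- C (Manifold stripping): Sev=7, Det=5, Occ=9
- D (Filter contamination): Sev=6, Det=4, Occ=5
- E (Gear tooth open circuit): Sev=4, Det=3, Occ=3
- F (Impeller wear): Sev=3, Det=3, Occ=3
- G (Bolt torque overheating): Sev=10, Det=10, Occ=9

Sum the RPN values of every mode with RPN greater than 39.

1435

RPN = Severity × Occurrence × Detection:
  A: 6 × 10 × 1 = 60
  B: 4 × 10 × 1 = 40
  C: 7 × 9 × 5 = 315
  D: 6 × 5 × 4 = 120
  E: 4 × 3 × 3 = 36
  F: 3 × 3 × 3 = 27
  G: 10 × 9 × 10 = 900
RPN > 39: A (60), B (40), C (315), D (120), G (900).
Sum: 60 + 40 + 315 + 120 + 900 = 1435.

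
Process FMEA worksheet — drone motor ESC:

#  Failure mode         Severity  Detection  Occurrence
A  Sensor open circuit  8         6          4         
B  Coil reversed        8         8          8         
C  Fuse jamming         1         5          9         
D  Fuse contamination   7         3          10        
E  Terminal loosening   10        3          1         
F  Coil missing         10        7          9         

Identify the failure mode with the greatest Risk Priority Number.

RPN = Severity × Occurrence × Detection:
  A: 8 × 4 × 6 = 192
  B: 8 × 8 × 8 = 512
  C: 1 × 9 × 5 = 45
  D: 7 × 10 × 3 = 210
  E: 10 × 1 × 3 = 30
  F: 10 × 9 × 7 = 630
Highest RPN is 630 → F.

F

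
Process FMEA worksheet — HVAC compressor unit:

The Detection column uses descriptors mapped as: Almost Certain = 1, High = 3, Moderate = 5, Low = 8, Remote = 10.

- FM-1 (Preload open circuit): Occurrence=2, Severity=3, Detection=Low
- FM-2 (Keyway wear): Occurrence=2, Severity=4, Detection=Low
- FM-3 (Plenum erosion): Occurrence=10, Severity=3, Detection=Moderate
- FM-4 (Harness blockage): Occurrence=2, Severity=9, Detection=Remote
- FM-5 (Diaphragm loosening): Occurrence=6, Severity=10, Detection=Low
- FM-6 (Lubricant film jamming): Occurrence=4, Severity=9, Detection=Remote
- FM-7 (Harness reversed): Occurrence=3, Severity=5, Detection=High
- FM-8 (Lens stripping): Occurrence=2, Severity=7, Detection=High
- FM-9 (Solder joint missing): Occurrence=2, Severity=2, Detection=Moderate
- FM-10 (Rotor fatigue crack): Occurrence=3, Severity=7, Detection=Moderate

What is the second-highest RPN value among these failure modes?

360

RPN = Severity × Occurrence × Detection:
  FM-1: 3 × 2 × 8 = 48
  FM-2: 4 × 2 × 8 = 64
  FM-3: 3 × 10 × 5 = 150
  FM-4: 9 × 2 × 10 = 180
  FM-5: 10 × 6 × 8 = 480
  FM-6: 9 × 4 × 10 = 360
  FM-7: 5 × 3 × 3 = 45
  FM-8: 7 × 2 × 3 = 42
  FM-9: 2 × 2 × 5 = 20
  FM-10: 7 × 3 × 5 = 105
Sorted descending: 480, 360, 180, 150, 105, 64, 48, 45, 42, 20.
The second-highest RPN is 360 (FM-6).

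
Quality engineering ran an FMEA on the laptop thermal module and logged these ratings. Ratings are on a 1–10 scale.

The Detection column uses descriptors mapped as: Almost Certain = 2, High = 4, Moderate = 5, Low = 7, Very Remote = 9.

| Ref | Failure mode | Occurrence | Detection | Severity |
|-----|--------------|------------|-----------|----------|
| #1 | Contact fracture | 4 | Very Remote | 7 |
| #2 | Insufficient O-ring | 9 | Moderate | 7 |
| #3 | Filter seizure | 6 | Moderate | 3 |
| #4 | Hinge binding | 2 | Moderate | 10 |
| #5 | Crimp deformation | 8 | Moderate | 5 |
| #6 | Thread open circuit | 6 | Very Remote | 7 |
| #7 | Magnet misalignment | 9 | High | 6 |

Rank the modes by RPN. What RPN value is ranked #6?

100

RPN = Severity × Occurrence × Detection:
  #1: 7 × 4 × 9 = 252
  #2: 7 × 9 × 5 = 315
  #3: 3 × 6 × 5 = 90
  #4: 10 × 2 × 5 = 100
  #5: 5 × 8 × 5 = 200
  #6: 7 × 6 × 9 = 378
  #7: 6 × 9 × 4 = 216
Sorted descending: 378, 315, 252, 216, 200, 100, 90.
The sixth-highest RPN is 100 (#4).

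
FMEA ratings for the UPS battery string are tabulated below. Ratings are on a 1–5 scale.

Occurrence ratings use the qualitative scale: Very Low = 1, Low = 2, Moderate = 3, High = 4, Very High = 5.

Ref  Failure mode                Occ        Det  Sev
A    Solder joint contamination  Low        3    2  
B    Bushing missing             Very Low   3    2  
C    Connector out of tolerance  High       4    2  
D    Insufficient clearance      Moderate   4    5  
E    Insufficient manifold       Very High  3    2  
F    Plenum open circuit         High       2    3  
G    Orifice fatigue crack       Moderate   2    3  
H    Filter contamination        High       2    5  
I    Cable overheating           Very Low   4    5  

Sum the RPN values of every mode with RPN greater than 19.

206

RPN = Severity × Occurrence × Detection:
  A: 2 × 2 × 3 = 12
  B: 2 × 1 × 3 = 6
  C: 2 × 4 × 4 = 32
  D: 5 × 3 × 4 = 60
  E: 2 × 5 × 3 = 30
  F: 3 × 4 × 2 = 24
  G: 3 × 3 × 2 = 18
  H: 5 × 4 × 2 = 40
  I: 5 × 1 × 4 = 20
RPN > 19: C (32), D (60), E (30), F (24), H (40), I (20).
Sum: 32 + 60 + 30 + 24 + 40 + 20 = 206.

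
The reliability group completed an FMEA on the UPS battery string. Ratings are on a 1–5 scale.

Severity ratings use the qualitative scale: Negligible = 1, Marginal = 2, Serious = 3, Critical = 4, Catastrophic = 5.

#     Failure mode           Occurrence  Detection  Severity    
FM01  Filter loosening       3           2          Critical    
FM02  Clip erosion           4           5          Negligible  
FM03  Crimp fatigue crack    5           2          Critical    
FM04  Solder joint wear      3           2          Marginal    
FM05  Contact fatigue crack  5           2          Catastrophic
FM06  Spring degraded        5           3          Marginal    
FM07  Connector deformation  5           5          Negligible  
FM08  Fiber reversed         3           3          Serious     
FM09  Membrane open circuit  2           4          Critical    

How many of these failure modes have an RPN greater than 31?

RPN = Severity × Occurrence × Detection:
  FM01: 4 × 3 × 2 = 24
  FM02: 1 × 4 × 5 = 20
  FM03: 4 × 5 × 2 = 40
  FM04: 2 × 3 × 2 = 12
  FM05: 5 × 5 × 2 = 50
  FM06: 2 × 5 × 3 = 30
  FM07: 1 × 5 × 5 = 25
  FM08: 3 × 3 × 3 = 27
  FM09: 4 × 2 × 4 = 32
Modes with RPN > 31: FM03 (40), FM05 (50), FM09 (32) → 3.

3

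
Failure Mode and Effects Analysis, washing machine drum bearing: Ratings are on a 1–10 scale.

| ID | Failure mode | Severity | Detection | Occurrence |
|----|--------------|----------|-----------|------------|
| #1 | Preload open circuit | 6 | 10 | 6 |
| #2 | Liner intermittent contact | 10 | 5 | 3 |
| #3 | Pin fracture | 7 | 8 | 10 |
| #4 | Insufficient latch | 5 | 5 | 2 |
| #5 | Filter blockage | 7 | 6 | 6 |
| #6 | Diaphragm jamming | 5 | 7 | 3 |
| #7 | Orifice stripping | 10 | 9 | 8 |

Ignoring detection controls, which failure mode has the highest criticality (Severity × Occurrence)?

#7

Criticality = Severity × Occurrence:
  #1: 6 × 6 = 36
  #2: 10 × 3 = 30
  #3: 7 × 10 = 70
  #4: 5 × 2 = 10
  #5: 7 × 6 = 42
  #6: 5 × 3 = 15
  #7: 10 × 8 = 80
Highest criticality is 80 → #7.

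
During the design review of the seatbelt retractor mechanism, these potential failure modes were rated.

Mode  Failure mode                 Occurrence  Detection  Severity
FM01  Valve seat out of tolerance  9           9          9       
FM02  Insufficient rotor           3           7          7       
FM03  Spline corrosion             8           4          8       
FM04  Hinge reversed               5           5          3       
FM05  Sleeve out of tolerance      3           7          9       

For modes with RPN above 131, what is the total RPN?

1321

RPN = Severity × Occurrence × Detection:
  FM01: 9 × 9 × 9 = 729
  FM02: 7 × 3 × 7 = 147
  FM03: 8 × 8 × 4 = 256
  FM04: 3 × 5 × 5 = 75
  FM05: 9 × 3 × 7 = 189
RPN > 131: FM01 (729), FM02 (147), FM03 (256), FM05 (189).
Sum: 729 + 147 + 256 + 189 = 1321.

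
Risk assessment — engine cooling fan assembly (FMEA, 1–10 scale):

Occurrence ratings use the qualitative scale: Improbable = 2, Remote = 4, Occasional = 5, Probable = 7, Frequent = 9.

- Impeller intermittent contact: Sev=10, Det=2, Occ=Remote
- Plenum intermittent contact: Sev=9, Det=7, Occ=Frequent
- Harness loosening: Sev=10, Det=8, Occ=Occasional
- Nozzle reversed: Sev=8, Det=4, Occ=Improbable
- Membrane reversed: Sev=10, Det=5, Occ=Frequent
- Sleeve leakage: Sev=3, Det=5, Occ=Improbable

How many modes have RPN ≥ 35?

5

RPN = Severity × Occurrence × Detection:
  Impeller intermittent contact: 10 × 4 × 2 = 80
  Plenum intermittent contact: 9 × 9 × 7 = 567
  Harness loosening: 10 × 5 × 8 = 400
  Nozzle reversed: 8 × 2 × 4 = 64
  Membrane reversed: 10 × 9 × 5 = 450
  Sleeve leakage: 3 × 2 × 5 = 30
Modes with RPN ≥ 35: Impeller intermittent contact (80), Plenum intermittent contact (567), Harness loosening (400), Nozzle reversed (64), Membrane reversed (450) → 5.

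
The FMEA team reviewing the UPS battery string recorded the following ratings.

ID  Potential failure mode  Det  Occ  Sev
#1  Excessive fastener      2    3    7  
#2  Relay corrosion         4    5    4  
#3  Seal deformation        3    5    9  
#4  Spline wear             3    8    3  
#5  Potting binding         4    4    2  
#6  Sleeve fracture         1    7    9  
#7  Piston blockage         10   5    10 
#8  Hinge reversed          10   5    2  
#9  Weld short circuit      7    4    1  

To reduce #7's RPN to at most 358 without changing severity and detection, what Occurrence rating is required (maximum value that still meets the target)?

#7: S=10, O=5, D=10 → current RPN = 500.
Fixed product = 100. Need 100 × O ≤ 358, so O ≤ 358/100 = 3.58.
Maximum integer Occurrence rating = 3 (gives RPN 300; O=4 would give 400 > 358).

3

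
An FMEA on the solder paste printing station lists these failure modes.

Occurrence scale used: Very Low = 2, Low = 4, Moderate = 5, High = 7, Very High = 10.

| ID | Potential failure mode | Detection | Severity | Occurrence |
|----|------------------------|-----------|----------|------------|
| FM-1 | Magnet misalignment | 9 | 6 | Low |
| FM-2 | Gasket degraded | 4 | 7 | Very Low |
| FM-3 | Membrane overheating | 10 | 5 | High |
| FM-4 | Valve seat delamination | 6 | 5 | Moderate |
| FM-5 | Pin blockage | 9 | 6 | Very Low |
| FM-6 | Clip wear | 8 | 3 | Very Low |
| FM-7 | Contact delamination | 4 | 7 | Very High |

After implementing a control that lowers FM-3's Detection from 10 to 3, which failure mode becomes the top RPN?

RPN = Severity × Occurrence × Detection:
  FM-1: 6 × 4 × 9 = 216
  FM-2: 7 × 2 × 4 = 56
  FM-3: 5 × 7 × 10 = 350
  FM-4: 5 × 5 × 6 = 150
  FM-5: 6 × 2 × 9 = 108
  FM-6: 3 × 2 × 8 = 48
  FM-7: 7 × 10 × 4 = 280
After action: FM-3 → 5 × 7 × 3 = 105.
Revised RPNs: FM-7=280, FM-1=216, FM-4=150, FM-5=108, FM-3=105, FM-2=56, FM-6=48.
Highest is now FM-7 (280).

FM-7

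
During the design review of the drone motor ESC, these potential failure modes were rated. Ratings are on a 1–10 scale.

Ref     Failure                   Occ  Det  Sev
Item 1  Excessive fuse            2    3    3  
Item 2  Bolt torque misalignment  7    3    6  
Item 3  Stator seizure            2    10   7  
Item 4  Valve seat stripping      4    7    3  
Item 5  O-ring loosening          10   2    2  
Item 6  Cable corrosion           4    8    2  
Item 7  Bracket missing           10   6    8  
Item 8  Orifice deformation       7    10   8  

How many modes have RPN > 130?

3

RPN = Severity × Occurrence × Detection:
  Item 1: 3 × 2 × 3 = 18
  Item 2: 6 × 7 × 3 = 126
  Item 3: 7 × 2 × 10 = 140
  Item 4: 3 × 4 × 7 = 84
  Item 5: 2 × 10 × 2 = 40
  Item 6: 2 × 4 × 8 = 64
  Item 7: 8 × 10 × 6 = 480
  Item 8: 8 × 7 × 10 = 560
Modes with RPN > 130: Item 3 (140), Item 7 (480), Item 8 (560) → 3.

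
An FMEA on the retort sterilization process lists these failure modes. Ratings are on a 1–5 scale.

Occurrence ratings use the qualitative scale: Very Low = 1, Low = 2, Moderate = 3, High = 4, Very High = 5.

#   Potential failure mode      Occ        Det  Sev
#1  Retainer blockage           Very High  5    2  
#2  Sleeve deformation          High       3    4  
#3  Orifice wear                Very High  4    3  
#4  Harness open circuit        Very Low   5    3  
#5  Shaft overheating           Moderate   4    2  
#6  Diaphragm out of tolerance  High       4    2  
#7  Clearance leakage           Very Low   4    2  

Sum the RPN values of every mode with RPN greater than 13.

229

RPN = Severity × Occurrence × Detection:
  #1: 2 × 5 × 5 = 50
  #2: 4 × 4 × 3 = 48
  #3: 3 × 5 × 4 = 60
  #4: 3 × 1 × 5 = 15
  #5: 2 × 3 × 4 = 24
  #6: 2 × 4 × 4 = 32
  #7: 2 × 1 × 4 = 8
RPN > 13: #1 (50), #2 (48), #3 (60), #4 (15), #5 (24), #6 (32).
Sum: 50 + 48 + 60 + 15 + 24 + 32 = 229.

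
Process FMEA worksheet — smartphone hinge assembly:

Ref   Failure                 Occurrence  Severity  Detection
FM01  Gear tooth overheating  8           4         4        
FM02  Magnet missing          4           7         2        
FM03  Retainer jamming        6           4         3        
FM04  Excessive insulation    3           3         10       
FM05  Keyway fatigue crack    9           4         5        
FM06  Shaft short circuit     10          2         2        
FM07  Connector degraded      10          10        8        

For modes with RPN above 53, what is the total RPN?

1326

RPN = Severity × Occurrence × Detection:
  FM01: 4 × 8 × 4 = 128
  FM02: 7 × 4 × 2 = 56
  FM03: 4 × 6 × 3 = 72
  FM04: 3 × 3 × 10 = 90
  FM05: 4 × 9 × 5 = 180
  FM06: 2 × 10 × 2 = 40
  FM07: 10 × 10 × 8 = 800
RPN > 53: FM01 (128), FM02 (56), FM03 (72), FM04 (90), FM05 (180), FM07 (800).
Sum: 128 + 56 + 72 + 90 + 180 + 800 = 1326.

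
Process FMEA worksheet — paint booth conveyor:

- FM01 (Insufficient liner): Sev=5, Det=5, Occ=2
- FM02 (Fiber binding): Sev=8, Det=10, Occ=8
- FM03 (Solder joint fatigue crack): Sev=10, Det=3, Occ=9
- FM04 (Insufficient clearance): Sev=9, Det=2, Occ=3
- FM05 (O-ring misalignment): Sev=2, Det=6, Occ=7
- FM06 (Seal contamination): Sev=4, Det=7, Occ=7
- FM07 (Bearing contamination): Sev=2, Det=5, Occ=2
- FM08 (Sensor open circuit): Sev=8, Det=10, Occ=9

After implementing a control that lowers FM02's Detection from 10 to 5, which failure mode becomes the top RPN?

RPN = Severity × Occurrence × Detection:
  FM01: 5 × 2 × 5 = 50
  FM02: 8 × 8 × 10 = 640
  FM03: 10 × 9 × 3 = 270
  FM04: 9 × 3 × 2 = 54
  FM05: 2 × 7 × 6 = 84
  FM06: 4 × 7 × 7 = 196
  FM07: 2 × 2 × 5 = 20
  FM08: 8 × 9 × 10 = 720
After action: FM02 → 8 × 8 × 5 = 320.
Revised RPNs: FM08=720, FM02=320, FM03=270, FM06=196, FM05=84, FM04=54, FM01=50, FM07=20.
Highest is now FM08 (720).

FM08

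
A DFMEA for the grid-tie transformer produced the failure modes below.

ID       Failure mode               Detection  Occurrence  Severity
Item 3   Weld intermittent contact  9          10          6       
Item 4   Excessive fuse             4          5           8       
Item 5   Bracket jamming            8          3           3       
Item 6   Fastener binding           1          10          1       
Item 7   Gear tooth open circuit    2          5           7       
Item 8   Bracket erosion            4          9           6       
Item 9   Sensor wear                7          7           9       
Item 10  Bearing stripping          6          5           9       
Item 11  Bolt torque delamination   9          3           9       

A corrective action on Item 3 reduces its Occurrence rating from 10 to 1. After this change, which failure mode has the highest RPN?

Item 9

RPN = Severity × Occurrence × Detection:
  Item 3: 6 × 10 × 9 = 540
  Item 4: 8 × 5 × 4 = 160
  Item 5: 3 × 3 × 8 = 72
  Item 6: 1 × 10 × 1 = 10
  Item 7: 7 × 5 × 2 = 70
  Item 8: 6 × 9 × 4 = 216
  Item 9: 9 × 7 × 7 = 441
  Item 10: 9 × 5 × 6 = 270
  Item 11: 9 × 3 × 9 = 243
After action: Item 3 → 6 × 1 × 9 = 54.
Revised RPNs: Item 9=441, Item 10=270, Item 11=243, Item 8=216, Item 4=160, Item 5=72, Item 7=70, Item 3=54, Item 6=10.
Highest is now Item 9 (441).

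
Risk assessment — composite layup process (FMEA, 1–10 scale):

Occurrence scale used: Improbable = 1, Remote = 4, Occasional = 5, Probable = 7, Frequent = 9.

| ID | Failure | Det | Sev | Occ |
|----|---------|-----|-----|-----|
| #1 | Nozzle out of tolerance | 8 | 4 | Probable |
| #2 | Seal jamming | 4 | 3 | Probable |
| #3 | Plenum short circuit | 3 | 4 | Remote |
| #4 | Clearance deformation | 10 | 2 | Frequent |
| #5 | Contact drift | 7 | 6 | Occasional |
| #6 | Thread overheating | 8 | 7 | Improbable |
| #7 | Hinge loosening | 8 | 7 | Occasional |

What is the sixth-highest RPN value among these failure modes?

RPN = Severity × Occurrence × Detection:
  #1: 4 × 7 × 8 = 224
  #2: 3 × 7 × 4 = 84
  #3: 4 × 4 × 3 = 48
  #4: 2 × 9 × 10 = 180
  #5: 6 × 5 × 7 = 210
  #6: 7 × 1 × 8 = 56
  #7: 7 × 5 × 8 = 280
Sorted descending: 280, 224, 210, 180, 84, 56, 48.
The sixth-highest RPN is 56 (#6).

56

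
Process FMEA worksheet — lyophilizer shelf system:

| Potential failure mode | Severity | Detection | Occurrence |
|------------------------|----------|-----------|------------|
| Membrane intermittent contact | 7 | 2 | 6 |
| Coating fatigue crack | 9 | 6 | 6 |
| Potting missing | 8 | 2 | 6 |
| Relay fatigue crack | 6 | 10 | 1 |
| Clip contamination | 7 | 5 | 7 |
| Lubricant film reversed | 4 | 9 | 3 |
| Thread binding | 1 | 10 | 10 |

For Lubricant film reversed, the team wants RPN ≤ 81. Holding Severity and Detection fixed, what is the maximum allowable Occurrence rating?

2

Lubricant film reversed: S=4, O=3, D=9 → current RPN = 108.
Fixed product = 36. Need 36 × O ≤ 81, so O ≤ 81/36 = 2.25.
Maximum integer Occurrence rating = 2 (gives RPN 72; O=3 would give 108 > 81).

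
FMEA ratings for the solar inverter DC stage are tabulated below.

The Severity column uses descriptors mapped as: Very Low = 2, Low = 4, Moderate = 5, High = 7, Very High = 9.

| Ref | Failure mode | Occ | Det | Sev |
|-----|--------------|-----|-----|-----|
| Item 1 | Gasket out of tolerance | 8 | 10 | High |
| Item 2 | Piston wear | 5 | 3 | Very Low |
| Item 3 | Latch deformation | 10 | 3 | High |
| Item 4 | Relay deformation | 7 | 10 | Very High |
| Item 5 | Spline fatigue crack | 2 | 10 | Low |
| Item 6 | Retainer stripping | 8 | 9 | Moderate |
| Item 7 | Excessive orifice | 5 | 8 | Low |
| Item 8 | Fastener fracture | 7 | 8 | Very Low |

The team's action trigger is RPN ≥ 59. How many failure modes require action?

RPN = Severity × Occurrence × Detection:
  Item 1: 7 × 8 × 10 = 560
  Item 2: 2 × 5 × 3 = 30
  Item 3: 7 × 10 × 3 = 210
  Item 4: 9 × 7 × 10 = 630
  Item 5: 4 × 2 × 10 = 80
  Item 6: 5 × 8 × 9 = 360
  Item 7: 4 × 5 × 8 = 160
  Item 8: 2 × 7 × 8 = 112
Modes with RPN ≥ 59: Item 1 (560), Item 3 (210), Item 4 (630), Item 5 (80), Item 6 (360), Item 7 (160), Item 8 (112) → 7.

7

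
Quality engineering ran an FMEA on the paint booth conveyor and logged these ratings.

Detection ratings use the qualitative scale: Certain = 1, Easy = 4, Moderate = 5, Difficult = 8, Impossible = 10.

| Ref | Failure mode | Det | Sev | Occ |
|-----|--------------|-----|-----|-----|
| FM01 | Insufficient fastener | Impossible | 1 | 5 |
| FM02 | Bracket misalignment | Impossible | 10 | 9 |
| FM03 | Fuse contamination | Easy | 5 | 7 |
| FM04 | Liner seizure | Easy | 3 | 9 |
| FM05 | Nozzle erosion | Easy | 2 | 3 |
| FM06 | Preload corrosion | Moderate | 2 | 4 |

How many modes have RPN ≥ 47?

RPN = Severity × Occurrence × Detection:
  FM01: 1 × 5 × 10 = 50
  FM02: 10 × 9 × 10 = 900
  FM03: 5 × 7 × 4 = 140
  FM04: 3 × 9 × 4 = 108
  FM05: 2 × 3 × 4 = 24
  FM06: 2 × 4 × 5 = 40
Modes with RPN ≥ 47: FM01 (50), FM02 (900), FM03 (140), FM04 (108) → 4.

4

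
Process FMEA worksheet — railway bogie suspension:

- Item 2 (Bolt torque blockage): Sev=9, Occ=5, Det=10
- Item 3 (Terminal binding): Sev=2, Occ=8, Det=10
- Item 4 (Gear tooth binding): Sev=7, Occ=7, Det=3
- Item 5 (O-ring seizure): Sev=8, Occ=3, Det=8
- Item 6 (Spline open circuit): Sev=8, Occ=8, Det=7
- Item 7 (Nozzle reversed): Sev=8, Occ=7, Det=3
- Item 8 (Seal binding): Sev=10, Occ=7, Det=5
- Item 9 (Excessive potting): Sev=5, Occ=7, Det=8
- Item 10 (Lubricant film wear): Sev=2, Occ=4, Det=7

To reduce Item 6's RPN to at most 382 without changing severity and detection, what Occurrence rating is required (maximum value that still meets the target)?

Item 6: S=8, O=8, D=7 → current RPN = 448.
Fixed product = 56. Need 56 × O ≤ 382, so O ≤ 382/56 = 6.82.
Maximum integer Occurrence rating = 6 (gives RPN 336; O=7 would give 392 > 382).

6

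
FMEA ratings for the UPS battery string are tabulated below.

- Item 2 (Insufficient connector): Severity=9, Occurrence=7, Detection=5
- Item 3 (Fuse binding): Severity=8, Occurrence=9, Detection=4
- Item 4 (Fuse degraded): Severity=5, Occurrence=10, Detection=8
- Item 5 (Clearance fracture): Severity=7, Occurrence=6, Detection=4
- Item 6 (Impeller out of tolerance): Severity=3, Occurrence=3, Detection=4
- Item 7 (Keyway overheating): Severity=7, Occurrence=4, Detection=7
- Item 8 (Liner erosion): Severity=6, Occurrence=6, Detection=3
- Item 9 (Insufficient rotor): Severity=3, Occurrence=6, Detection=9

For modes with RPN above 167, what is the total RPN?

1367

RPN = Severity × Occurrence × Detection:
  Item 2: 9 × 7 × 5 = 315
  Item 3: 8 × 9 × 4 = 288
  Item 4: 5 × 10 × 8 = 400
  Item 5: 7 × 6 × 4 = 168
  Item 6: 3 × 3 × 4 = 36
  Item 7: 7 × 4 × 7 = 196
  Item 8: 6 × 6 × 3 = 108
  Item 9: 3 × 6 × 9 = 162
RPN > 167: Item 2 (315), Item 3 (288), Item 4 (400), Item 5 (168), Item 7 (196).
Sum: 315 + 288 + 400 + 168 + 196 = 1367.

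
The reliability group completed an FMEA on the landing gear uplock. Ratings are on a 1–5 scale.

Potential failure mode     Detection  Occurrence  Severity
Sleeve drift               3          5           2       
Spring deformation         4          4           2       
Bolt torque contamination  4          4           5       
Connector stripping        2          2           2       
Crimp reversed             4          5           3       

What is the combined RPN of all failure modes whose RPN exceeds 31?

RPN = Severity × Occurrence × Detection:
  Sleeve drift: 2 × 5 × 3 = 30
  Spring deformation: 2 × 4 × 4 = 32
  Bolt torque contamination: 5 × 4 × 4 = 80
  Connector stripping: 2 × 2 × 2 = 8
  Crimp reversed: 3 × 5 × 4 = 60
RPN > 31: Spring deformation (32), Bolt torque contamination (80), Crimp reversed (60).
Sum: 32 + 80 + 60 = 172.

172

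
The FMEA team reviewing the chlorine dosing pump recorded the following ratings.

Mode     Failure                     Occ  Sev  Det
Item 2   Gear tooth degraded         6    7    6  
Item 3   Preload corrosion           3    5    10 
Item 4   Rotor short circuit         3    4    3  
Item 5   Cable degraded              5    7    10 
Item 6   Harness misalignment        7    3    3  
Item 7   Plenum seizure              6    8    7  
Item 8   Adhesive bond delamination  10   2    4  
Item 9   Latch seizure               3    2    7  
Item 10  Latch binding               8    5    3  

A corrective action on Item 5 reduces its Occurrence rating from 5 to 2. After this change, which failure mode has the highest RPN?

RPN = Severity × Occurrence × Detection:
  Item 2: 7 × 6 × 6 = 252
  Item 3: 5 × 3 × 10 = 150
  Item 4: 4 × 3 × 3 = 36
  Item 5: 7 × 5 × 10 = 350
  Item 6: 3 × 7 × 3 = 63
  Item 7: 8 × 6 × 7 = 336
  Item 8: 2 × 10 × 4 = 80
  Item 9: 2 × 3 × 7 = 42
  Item 10: 5 × 8 × 3 = 120
After action: Item 5 → 7 × 2 × 10 = 140.
Revised RPNs: Item 7=336, Item 2=252, Item 3=150, Item 5=140, Item 10=120, Item 8=80, Item 6=63, Item 9=42, Item 4=36.
Highest is now Item 7 (336).

Item 7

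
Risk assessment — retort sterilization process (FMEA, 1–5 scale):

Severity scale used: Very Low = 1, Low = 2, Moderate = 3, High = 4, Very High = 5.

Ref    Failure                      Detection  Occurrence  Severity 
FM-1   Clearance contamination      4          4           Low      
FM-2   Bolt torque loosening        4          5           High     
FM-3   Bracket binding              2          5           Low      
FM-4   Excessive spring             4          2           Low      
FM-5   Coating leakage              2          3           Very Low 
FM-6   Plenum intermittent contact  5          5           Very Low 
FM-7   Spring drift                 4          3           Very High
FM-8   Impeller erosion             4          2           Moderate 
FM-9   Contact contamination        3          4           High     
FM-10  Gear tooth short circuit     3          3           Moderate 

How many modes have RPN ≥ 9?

9

RPN = Severity × Occurrence × Detection:
  FM-1: 2 × 4 × 4 = 32
  FM-2: 4 × 5 × 4 = 80
  FM-3: 2 × 5 × 2 = 20
  FM-4: 2 × 2 × 4 = 16
  FM-5: 1 × 3 × 2 = 6
  FM-6: 1 × 5 × 5 = 25
  FM-7: 5 × 3 × 4 = 60
  FM-8: 3 × 2 × 4 = 24
  FM-9: 4 × 4 × 3 = 48
  FM-10: 3 × 3 × 3 = 27
Modes with RPN ≥ 9: FM-1 (32), FM-2 (80), FM-3 (20), FM-4 (16), FM-6 (25), FM-7 (60), FM-8 (24), FM-9 (48), FM-10 (27) → 9.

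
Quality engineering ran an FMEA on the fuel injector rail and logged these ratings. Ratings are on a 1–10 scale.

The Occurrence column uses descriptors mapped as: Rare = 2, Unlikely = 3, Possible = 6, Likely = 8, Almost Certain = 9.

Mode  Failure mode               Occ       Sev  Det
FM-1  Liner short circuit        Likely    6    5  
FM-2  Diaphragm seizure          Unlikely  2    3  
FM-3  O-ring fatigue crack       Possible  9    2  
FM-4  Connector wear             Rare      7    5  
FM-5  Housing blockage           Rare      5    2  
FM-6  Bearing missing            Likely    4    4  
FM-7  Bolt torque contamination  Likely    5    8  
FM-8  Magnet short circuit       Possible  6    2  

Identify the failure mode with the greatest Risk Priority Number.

FM-7

RPN = Severity × Occurrence × Detection:
  FM-1: 6 × 8 × 5 = 240
  FM-2: 2 × 3 × 3 = 18
  FM-3: 9 × 6 × 2 = 108
  FM-4: 7 × 2 × 5 = 70
  FM-5: 5 × 2 × 2 = 20
  FM-6: 4 × 8 × 4 = 128
  FM-7: 5 × 8 × 8 = 320
  FM-8: 6 × 6 × 2 = 72
Highest RPN is 320 → FM-7.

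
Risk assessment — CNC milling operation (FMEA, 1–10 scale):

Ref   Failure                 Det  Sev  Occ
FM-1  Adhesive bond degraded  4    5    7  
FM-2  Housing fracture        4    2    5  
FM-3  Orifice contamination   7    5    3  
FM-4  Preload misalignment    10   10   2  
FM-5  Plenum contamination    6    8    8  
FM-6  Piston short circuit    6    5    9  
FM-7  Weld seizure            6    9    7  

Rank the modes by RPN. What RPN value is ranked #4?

200

RPN = Severity × Occurrence × Detection:
  FM-1: 5 × 7 × 4 = 140
  FM-2: 2 × 5 × 4 = 40
  FM-3: 5 × 3 × 7 = 105
  FM-4: 10 × 2 × 10 = 200
  FM-5: 8 × 8 × 6 = 384
  FM-6: 5 × 9 × 6 = 270
  FM-7: 9 × 7 × 6 = 378
Sorted descending: 384, 378, 270, 200, 140, 105, 40.
The fourth-highest RPN is 200 (FM-4).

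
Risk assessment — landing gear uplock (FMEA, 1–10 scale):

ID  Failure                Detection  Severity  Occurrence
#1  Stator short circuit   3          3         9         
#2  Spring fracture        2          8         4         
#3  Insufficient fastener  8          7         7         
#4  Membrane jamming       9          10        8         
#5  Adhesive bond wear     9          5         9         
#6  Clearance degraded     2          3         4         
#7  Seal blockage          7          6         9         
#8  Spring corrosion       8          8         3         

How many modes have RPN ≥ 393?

2

RPN = Severity × Occurrence × Detection:
  #1: 3 × 9 × 3 = 81
  #2: 8 × 4 × 2 = 64
  #3: 7 × 7 × 8 = 392
  #4: 10 × 8 × 9 = 720
  #5: 5 × 9 × 9 = 405
  #6: 3 × 4 × 2 = 24
  #7: 6 × 9 × 7 = 378
  #8: 8 × 3 × 8 = 192
Modes with RPN ≥ 393: #4 (720), #5 (405) → 2.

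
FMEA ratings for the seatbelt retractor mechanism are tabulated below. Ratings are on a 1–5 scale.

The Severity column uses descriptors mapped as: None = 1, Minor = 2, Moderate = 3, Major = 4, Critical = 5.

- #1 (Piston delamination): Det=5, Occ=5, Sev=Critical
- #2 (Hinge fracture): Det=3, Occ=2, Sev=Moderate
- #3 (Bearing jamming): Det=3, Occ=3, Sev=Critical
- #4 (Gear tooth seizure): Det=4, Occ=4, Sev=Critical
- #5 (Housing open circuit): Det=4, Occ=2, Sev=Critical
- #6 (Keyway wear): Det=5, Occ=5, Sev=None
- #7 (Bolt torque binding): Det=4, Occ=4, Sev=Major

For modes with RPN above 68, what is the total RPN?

RPN = Severity × Occurrence × Detection:
  #1: 5 × 5 × 5 = 125
  #2: 3 × 2 × 3 = 18
  #3: 5 × 3 × 3 = 45
  #4: 5 × 4 × 4 = 80
  #5: 5 × 2 × 4 = 40
  #6: 1 × 5 × 5 = 25
  #7: 4 × 4 × 4 = 64
RPN > 68: #1 (125), #4 (80).
Sum: 125 + 80 = 205.

205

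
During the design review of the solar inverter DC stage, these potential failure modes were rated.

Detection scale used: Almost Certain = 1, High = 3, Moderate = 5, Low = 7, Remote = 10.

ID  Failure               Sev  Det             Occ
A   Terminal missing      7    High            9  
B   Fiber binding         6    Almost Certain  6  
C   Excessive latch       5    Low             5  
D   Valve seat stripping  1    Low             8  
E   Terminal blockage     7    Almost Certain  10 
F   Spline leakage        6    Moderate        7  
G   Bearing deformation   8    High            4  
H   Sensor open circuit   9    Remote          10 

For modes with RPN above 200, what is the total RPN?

1110

RPN = Severity × Occurrence × Detection:
  A: 7 × 9 × 3 = 189
  B: 6 × 6 × 1 = 36
  C: 5 × 5 × 7 = 175
  D: 1 × 8 × 7 = 56
  E: 7 × 10 × 1 = 70
  F: 6 × 7 × 5 = 210
  G: 8 × 4 × 3 = 96
  H: 9 × 10 × 10 = 900
RPN > 200: F (210), H (900).
Sum: 210 + 900 = 1110.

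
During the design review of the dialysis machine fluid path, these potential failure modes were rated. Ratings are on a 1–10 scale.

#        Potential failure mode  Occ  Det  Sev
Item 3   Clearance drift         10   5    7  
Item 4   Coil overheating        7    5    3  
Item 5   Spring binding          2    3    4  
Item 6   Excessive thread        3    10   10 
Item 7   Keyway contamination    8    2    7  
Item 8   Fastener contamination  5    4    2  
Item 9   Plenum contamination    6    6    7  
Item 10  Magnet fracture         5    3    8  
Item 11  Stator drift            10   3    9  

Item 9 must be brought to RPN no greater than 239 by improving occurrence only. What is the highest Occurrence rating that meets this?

5

Item 9: S=7, O=6, D=6 → current RPN = 252.
Fixed product = 42. Need 42 × O ≤ 239, so O ≤ 239/42 = 5.69.
Maximum integer Occurrence rating = 5 (gives RPN 210; O=6 would give 252 > 239).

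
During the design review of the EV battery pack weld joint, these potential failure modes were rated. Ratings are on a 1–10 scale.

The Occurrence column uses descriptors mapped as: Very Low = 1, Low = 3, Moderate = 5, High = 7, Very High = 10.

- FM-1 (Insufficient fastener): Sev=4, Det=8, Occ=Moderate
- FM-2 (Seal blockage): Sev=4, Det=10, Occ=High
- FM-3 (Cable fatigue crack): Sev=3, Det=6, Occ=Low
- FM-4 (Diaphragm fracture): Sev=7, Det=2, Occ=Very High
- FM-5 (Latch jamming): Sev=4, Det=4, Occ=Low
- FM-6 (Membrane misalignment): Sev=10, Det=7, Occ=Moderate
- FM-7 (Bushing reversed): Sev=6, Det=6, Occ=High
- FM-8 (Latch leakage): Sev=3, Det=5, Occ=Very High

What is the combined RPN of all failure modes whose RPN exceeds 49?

1386

RPN = Severity × Occurrence × Detection:
  FM-1: 4 × 5 × 8 = 160
  FM-2: 4 × 7 × 10 = 280
  FM-3: 3 × 3 × 6 = 54
  FM-4: 7 × 10 × 2 = 140
  FM-5: 4 × 3 × 4 = 48
  FM-6: 10 × 5 × 7 = 350
  FM-7: 6 × 7 × 6 = 252
  FM-8: 3 × 10 × 5 = 150
RPN > 49: FM-1 (160), FM-2 (280), FM-3 (54), FM-4 (140), FM-6 (350), FM-7 (252), FM-8 (150).
Sum: 160 + 280 + 54 + 140 + 350 + 252 + 150 = 1386.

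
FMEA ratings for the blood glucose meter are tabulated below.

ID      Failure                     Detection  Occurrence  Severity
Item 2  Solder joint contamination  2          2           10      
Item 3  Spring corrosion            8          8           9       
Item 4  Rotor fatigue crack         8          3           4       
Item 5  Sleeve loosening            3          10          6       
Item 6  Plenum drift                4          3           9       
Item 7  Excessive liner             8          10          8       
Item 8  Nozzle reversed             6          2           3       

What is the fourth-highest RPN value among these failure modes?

108

RPN = Severity × Occurrence × Detection:
  Item 2: 10 × 2 × 2 = 40
  Item 3: 9 × 8 × 8 = 576
  Item 4: 4 × 3 × 8 = 96
  Item 5: 6 × 10 × 3 = 180
  Item 6: 9 × 3 × 4 = 108
  Item 7: 8 × 10 × 8 = 640
  Item 8: 3 × 2 × 6 = 36
Sorted descending: 640, 576, 180, 108, 96, 40, 36.
The fourth-highest RPN is 108 (Item 6).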